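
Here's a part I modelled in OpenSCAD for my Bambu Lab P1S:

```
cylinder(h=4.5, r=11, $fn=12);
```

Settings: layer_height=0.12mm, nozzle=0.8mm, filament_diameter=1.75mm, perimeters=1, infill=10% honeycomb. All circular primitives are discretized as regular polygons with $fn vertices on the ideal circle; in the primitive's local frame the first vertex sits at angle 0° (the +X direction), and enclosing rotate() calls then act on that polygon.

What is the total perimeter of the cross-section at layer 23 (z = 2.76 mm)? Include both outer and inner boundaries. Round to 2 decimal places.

At z = 2.76 mm: the cylinder: section is a regular 12-gon, circumradius r=11 (perimeter = 2·12·11.000·sin(180°/12) = 68.33 mm). Overall, the cross-section is a single solid region. Total boundary length (outer) = 68.33 mm.

68.33 mm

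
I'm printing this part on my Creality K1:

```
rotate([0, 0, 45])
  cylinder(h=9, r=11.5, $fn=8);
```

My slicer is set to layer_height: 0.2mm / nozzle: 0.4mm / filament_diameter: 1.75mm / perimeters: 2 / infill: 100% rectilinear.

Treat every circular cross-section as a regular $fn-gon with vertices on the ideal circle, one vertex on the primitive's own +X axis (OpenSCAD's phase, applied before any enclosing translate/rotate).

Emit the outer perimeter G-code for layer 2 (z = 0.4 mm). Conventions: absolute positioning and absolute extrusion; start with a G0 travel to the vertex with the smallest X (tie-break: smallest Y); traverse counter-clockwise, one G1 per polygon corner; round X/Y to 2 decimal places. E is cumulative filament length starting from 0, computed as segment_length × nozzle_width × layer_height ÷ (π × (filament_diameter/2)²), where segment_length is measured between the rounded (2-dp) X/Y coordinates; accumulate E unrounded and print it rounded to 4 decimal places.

At z = 0.4 mm: the r=11.5 cylinder gives a regular 8-gon of circumradius 11.5 (constant along its height); (whole slice rotated 45° about Z — lengths, areas and connectivity unchanged). The outline is a single polygon with 8 vertices. Extrusion per mm of travel: 0.4 × 0.2 / (π × 0.875²) = 0.033260. Accumulating E over each segment gives final E = 2.3417.

G0 X-11.50 Y0.00 Z0.40
G1 X-8.13 Y-8.13 E0.2927
G1 X0.00 Y-11.50 E0.5854
G1 X8.13 Y-8.13 E0.8781
G1 X11.50 Y0.00 E1.1709
G1 X8.13 Y8.13 E1.4636
G1 X0.00 Y11.50 E1.7563
G1 X-8.13 Y8.13 E2.0490
G1 X-11.50 Y0.00 E2.3417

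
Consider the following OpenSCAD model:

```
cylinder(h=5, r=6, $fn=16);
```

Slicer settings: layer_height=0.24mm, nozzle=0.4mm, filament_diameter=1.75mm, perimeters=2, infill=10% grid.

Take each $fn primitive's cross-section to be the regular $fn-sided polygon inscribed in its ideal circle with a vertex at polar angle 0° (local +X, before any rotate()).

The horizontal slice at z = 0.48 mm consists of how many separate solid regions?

1

At z = 0.48 mm: the cylinder: section is a regular 16-gon, circumradius r=6. The result has 1 disconnected region.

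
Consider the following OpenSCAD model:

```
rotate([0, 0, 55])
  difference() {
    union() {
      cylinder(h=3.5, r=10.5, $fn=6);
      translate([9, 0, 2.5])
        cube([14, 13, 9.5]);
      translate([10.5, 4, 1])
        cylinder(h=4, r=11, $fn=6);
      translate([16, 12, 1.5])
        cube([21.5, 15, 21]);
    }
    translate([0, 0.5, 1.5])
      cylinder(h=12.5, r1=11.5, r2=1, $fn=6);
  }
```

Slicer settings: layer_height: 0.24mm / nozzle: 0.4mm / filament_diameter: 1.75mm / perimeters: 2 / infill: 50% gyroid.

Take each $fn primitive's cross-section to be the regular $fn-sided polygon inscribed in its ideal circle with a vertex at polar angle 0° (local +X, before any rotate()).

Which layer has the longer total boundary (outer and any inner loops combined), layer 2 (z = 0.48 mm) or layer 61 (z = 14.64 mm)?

Layer 2 (z = 0.48): the r=10.5 cylinder contributes a regular 6-gon of circumradius 10.5 (perimeter = 2·6·10.500·sin(180°/6) = 63.00 mm); the cube at (9, 0) does not reach this height (z outside [2.5, 12]); the cylinder at (10.5, 4) is absent (z outside [1, 5]); the cube at (16, 12) is absent (z outside [1.5, 22.5]); Combining (union): only the r=10.5 cylinder is present, so the union is just that shape — boundary = 63.00 mm; the cone at (0, 0.5) is absent (z outside [1.5, 14]); After the difference (first − rest): none of the subtracted shapes is present at this height, so the result so far is unchanged — boundary = 63.00 mm; (rotated 55° about Z; rotation is an isometry so areas/perimeters/island counts are preserved). So its perimeter = 63.00 mm. Layer 61 (z = 14.64): the cylinder does not reach this height (z outside [0, 3.5]); the cube at (9, 0) does not reach this height (z outside [2.5, 12]); the cylinder at (10.5, 4) is absent (z outside [1, 5]); the 21.5×15 cube at (16, 12) contributes its full rectangle (perimeter 73.00 mm); Taking the union: only the 21.5×15 cube at (16, 12) is present, so the union is just that shape — boundary = 73.00 mm; the cone at (0, 0.5) does not reach this height (z outside [1.5, 14]); Taking the first minus the rest: none of the subtracted shapes is present at this height, so that combined region is unchanged — boundary = 73.00 mm; (whole slice rotated 55° about Z — lengths, areas and connectivity unchanged). So its perimeter = 73.00 mm. Layer 61 is larger (73.00 vs 63.00 mm).

layer 61 (z = 14.64 mm)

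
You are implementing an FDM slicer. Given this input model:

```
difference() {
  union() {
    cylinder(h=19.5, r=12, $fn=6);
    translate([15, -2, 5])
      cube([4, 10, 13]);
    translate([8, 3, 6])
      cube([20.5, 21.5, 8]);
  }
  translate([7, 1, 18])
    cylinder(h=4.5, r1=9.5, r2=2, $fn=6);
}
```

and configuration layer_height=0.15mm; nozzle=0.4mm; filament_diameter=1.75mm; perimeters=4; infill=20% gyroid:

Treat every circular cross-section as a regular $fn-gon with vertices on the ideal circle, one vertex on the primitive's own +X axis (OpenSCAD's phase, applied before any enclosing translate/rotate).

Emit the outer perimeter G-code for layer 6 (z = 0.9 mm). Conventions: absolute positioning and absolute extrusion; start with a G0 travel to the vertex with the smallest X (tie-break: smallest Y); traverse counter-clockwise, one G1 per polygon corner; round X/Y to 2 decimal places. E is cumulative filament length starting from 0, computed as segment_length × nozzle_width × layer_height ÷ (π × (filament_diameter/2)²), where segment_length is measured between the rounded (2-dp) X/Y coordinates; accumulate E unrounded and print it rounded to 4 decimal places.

G0 X-12.00 Y0.00 Z0.90
G1 X-6.00 Y-10.39 E0.2993
G1 X6.00 Y-10.39 E0.5986
G1 X12.00 Y0.00 E0.8979
G1 X6.00 Y10.39 E1.1972
G1 X-6.00 Y10.39 E1.4966
G1 X-12.00 Y0.00 E1.7958

At z = 0.9 mm: the r=12 cylinder contributes a regular 6-gon of circumradius 12; the cube at (15, -2) is not intersected at this z (z outside [5, 18]); the cube at (8, 3) is absent (z outside [6, 14]); Taking the union: only the r=12 cylinder is present, so the union is just that shape — 1 connected region; the cone at (7, 1) does not reach this height (z outside [18, 22.5]); Taking the first minus the rest: none of the subtracted shapes is present at this height, so the result so far is unchanged — 1 connected region. The outline is a single polygon with 6 vertices. Extrusion per mm of travel: 0.4 × 0.15 / (π × 0.875²) = 0.024945. Accumulating E over each segment gives final E = 1.7958.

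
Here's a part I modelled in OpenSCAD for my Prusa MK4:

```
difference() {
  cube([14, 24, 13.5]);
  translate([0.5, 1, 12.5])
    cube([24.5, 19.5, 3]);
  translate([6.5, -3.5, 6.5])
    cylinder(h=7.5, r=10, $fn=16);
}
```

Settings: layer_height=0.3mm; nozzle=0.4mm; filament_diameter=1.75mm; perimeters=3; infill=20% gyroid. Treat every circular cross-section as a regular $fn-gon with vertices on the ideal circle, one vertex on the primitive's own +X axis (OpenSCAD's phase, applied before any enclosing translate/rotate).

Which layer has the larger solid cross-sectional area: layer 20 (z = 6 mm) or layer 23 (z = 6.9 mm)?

Layer 20 (z = 6): the cube (footprint 14×24) is included at this height (area 336.00 mm²); the cube at (0.5, 1) does not reach this height (z outside [12.5, 15.5]); the cylinder at (6.5, -3.5) does not reach this height (z outside [6.5, 14]); Taking the first minus the rest: none of the subtracted shapes is present at this height, so the 14×24 cube is unchanged — area = 336.00 mm². So its area = 336.00 mm². Layer 23 (z = 6.9): the cube is present — its section is the full 14×24 rectangle (area 336.00 mm²); the cube at (0.5, 1) is absent (z outside [12.5, 15.5]); the r=10 cylinder at (6.5, -3.5) gives a regular 16-gon of circumradius 10 (constant along its height) (area = (16/2)·10.000²·sin(360°/16) = 306.15 mm²); Subtracting the remaining from the first: starting from the 14×24 cube (336.00 mm²), the r=10 cylinder at (6.5, -3.5) partially overlaps it — only the 76.29 mm² overlap (of its 306.15 mm²) is removed, clipping the outline — area = 259.71 mm². So its area = 259.71 mm². Layer 20 is larger (336.00 vs 259.71 mm²).

layer 20 (z = 6 mm)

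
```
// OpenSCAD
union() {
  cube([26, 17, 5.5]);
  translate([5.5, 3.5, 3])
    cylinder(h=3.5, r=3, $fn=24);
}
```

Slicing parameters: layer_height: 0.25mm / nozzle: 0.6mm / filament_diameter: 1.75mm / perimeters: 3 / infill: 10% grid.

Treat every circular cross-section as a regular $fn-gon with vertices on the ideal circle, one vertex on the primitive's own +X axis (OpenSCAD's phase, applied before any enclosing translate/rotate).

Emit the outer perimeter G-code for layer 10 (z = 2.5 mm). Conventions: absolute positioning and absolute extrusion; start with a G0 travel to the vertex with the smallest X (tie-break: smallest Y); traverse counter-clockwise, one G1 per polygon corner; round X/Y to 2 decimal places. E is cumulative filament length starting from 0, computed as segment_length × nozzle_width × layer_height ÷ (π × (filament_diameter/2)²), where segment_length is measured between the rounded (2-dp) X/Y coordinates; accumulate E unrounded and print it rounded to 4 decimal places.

At z = 2.5 mm: the cube (footprint 26×17) is included at this height; the cylinder at (5.5, 3.5) is not intersected at this z (z outside [3, 6.5]); Taking the union: only the 26×17 cube is present, so the union is just that shape — 1 connected region. The outline is a single polygon with 4 vertices. Extrusion per mm of travel: 0.6 × 0.25 / (π × 0.875²) = 0.062363. Accumulating E over each segment gives final E = 5.3632.

G0 X0.00 Y0.00 Z2.50
G1 X26.00 Y0.00 E1.6214
G1 X26.00 Y17.00 E2.6816
G1 X0.00 Y17.00 E4.3030
G1 X0.00 Y0.00 E5.3632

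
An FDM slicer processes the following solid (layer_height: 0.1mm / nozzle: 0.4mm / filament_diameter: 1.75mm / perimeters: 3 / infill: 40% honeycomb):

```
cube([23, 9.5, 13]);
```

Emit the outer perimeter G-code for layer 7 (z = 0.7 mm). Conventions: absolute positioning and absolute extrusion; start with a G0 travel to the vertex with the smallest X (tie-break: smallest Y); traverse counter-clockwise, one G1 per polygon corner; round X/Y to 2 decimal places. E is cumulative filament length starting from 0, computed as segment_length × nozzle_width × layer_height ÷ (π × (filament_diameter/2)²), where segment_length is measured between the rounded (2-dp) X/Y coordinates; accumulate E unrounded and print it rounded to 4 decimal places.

At z = 0.7 mm: the cube (footprint 23×9.5) is included at this height. The outline is a single polygon with 4 vertices. Extrusion per mm of travel: 0.4 × 0.1 / (π × 0.875²) = 0.016630. Accumulating E over each segment gives final E = 1.0810.

G0 X0.00 Y0.00 Z0.70
G1 X23.00 Y0.00 E0.3825
G1 X23.00 Y9.50 E0.5405
G1 X0.00 Y9.50 E0.9230
G1 X0.00 Y0.00 E1.0810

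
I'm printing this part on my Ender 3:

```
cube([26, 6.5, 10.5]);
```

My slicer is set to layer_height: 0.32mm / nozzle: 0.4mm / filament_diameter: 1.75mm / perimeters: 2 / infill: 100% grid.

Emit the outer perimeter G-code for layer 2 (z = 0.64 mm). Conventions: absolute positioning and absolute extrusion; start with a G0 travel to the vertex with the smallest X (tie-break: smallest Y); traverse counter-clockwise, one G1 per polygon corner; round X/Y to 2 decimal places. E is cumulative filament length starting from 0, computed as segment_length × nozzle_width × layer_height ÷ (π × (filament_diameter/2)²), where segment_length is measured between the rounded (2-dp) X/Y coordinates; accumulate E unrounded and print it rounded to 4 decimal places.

At z = 0.64 mm: the 26×6.5 cube contributes its full rectangle. The outline is a single polygon with 4 vertices. Extrusion per mm of travel: 0.4 × 0.32 / (π × 0.875²) = 0.053216. Accumulating E over each segment gives final E = 3.4591.

G0 X0.00 Y0.00 Z0.64
G1 X26.00 Y0.00 E1.3836
G1 X26.00 Y6.50 E1.7295
G1 X0.00 Y6.50 E3.1131
G1 X0.00 Y0.00 E3.4591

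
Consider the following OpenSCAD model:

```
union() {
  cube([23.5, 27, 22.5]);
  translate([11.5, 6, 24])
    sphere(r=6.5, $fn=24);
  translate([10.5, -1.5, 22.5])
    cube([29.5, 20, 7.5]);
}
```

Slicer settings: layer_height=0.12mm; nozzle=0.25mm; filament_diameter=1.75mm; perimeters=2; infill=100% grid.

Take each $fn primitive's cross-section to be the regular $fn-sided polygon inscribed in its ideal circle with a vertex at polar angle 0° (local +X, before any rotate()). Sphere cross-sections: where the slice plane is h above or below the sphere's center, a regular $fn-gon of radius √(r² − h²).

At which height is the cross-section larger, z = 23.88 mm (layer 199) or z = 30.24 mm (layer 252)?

Layer 199 (z = 23.88): the cube does not reach this height (z outside [0, 22.5]); the sphere at (11.5, 6): section is a regular 24-gon, circumradius = √(r²−h²) = √(6.5²−0.12²) = 6.499 (area = (24/2)·6.499²·sin(360°/24) = 131.18 mm²); the cube at (10.5, -1.5) is present — its section is the full 29.5×20 rectangle (area 590.00 mm²); Taking the union: the regions partially overlap — summed areas 721.18 mm² minus the doubly-counted overlap 78.45 mm² gives 642.72 mm² — area = 642.72 mm². So its area = 642.72 mm². Layer 252 (z = 30.24): the cube does not reach this height (z outside [0, 22.5]); the r=6.5 sphere at (11.5, 6) contributes a regular 24-gon of circumradius √(6.5²−6.24²) = 1.820 (area = (24/2)·1.820²·sin(360°/24) = 10.29 mm²); the cube at (10.5, -1.5) is absent (z outside [22.5, 30]); Taking the union: only the r=6.5 sphere at (11.5, 6) is present, so the union is just that shape — area = 10.29 mm². So its area = 10.29 mm². Layer 199 is larger (642.72 vs 10.29 mm²).

layer 199 (z = 23.88 mm)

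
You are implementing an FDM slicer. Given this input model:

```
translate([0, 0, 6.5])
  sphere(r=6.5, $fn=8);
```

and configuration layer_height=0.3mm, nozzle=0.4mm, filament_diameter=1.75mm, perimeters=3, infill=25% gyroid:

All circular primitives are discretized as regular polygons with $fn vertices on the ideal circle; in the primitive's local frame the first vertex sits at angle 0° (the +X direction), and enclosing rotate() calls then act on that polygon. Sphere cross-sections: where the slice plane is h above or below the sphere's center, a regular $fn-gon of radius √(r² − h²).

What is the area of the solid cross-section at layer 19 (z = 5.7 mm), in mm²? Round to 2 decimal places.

117.69 mm²

At z = 5.7 mm: the r=6.5 sphere contributes a regular 8-gon of circumradius √(6.5²−0.8²) = 6.451 (area = (8/2)·6.451²·sin(360°/8) = 117.69 mm²). Overall, the cross-section is a single solid region. Net area = 117.69 mm².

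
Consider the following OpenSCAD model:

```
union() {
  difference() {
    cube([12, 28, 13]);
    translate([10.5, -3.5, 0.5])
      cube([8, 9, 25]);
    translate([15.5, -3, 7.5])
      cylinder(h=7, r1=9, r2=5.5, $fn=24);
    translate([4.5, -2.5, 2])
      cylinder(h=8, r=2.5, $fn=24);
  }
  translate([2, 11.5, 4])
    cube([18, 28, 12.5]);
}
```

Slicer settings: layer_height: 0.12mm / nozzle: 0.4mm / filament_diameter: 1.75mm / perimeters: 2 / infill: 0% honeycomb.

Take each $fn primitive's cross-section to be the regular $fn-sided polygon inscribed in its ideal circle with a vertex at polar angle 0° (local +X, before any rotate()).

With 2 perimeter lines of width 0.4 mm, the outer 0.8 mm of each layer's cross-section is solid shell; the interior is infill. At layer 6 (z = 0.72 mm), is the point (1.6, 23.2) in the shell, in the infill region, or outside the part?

infill

At z = 0.72 mm: the cube (footprint 12×28) is included at this height; the cube at (10.5, -3.5) (footprint 8×9) is included at this height; the cone at (15.5, -3) does not reach this height (z outside [7.5, 14.5]); the cylinder at (4.5, -2.5) is absent (z outside [2, 10]); Taking the first minus the rest: starting from the 12×28 cube, the 8×9 cube at (10.5, -3.5) partially overlaps it — only the 8.25 mm² overlap (of its 72.00 mm²) is removed, clipping the outline — 1 connected region; the cube at (2, 11.5) is not intersected at this z (z outside [4, 16.5]); Merging all regions: only the result so far is present, so the union is just that shape — 1 connected region. Overall, the cross-section is a single solid region. The nearest boundary edge runs (0.00, 0.00)→(0.00, 28.00); distance from the point to it = 1.60 mm. The point is inside the cross-section and 1.60 mm from the nearest boundary — more than the 0.8 mm shell width (2 × 0.4), so it's in the infill interior.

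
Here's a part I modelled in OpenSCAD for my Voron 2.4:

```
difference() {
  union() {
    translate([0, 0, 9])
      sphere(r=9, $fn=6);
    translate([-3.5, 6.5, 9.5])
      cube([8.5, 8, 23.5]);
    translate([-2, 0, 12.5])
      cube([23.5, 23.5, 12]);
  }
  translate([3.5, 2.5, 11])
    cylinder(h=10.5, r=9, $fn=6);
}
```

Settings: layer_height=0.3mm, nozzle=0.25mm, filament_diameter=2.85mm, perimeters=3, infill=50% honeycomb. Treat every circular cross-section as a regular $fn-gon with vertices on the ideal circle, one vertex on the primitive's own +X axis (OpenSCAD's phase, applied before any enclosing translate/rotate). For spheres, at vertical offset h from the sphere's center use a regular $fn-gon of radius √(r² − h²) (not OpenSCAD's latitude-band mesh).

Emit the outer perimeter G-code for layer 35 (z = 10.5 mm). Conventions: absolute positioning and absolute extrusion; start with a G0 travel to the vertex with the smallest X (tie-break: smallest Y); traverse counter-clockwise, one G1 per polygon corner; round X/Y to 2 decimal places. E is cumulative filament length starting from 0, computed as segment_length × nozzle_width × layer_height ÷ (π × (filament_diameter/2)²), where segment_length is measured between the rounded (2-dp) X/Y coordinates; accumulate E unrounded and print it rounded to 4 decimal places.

G0 X-8.87 Y0.00 Z10.50
G1 X-4.44 Y-7.69 E0.1043
G1 X4.44 Y-7.69 E0.2087
G1 X8.87 Y0.00 E0.3131
G1 X5.00 Y6.71 E0.4041
G1 X5.00 Y14.50 E0.4957
G1 X-3.50 Y14.50 E0.5957
G1 X-3.50 Y7.69 E0.6757
G1 X-4.44 Y7.69 E0.6868
G1 X-8.87 Y0.00 E0.7911

At z = 10.5 mm: the r=9 sphere contributes a regular 6-gon of circumradius √(9²−1.5²) = 8.874; the cube at (-3.5, 6.5) is present — its section is the full 8.5×8 rectangle; the cube at (-2, 0) is not intersected at this z (z outside [12.5, 24.5]); Taking the union: the regions partially overlap (shared area 9.80 mm²), so overlapping operands fuse into one piece — 1 connected region; the cylinder at (3.5, 2.5) is not intersected at this z (z outside [11, 21.5]); Taking the first minus the rest: none of the subtracted shapes is present at this height, so that combined region is unchanged — 1 connected region. The outline is a single polygon with 9 vertices. Extrusion per mm of travel: 0.25 × 0.3 / (π × 1.425²) = 0.011757. Accumulating E over each segment gives final E = 0.7911.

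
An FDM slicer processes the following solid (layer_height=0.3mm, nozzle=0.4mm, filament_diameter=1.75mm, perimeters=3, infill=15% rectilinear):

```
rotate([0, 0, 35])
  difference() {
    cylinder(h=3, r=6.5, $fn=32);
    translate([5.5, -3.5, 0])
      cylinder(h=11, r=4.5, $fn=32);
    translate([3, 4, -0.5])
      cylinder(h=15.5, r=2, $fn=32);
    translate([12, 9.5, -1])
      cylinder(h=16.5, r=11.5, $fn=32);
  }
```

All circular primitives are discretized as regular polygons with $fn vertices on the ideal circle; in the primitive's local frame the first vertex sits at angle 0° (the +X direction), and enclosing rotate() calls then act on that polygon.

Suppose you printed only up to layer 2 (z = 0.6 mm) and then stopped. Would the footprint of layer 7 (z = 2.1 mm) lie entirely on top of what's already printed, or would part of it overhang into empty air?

Compare the two slices. At z = 0.6: the r=6.5 cylinder contributes a regular 32-gon of circumradius 6.5 (area = (32/2)·6.500²·sin(360°/32) = 131.88 mm²); the cylinder at (5.5, -3.5): section is a regular 32-gon, circumradius r=4.5 (area = (32/2)·4.500²·sin(360°/32) = 63.21 mm²); the cylinder at (3, 4): section is a regular 32-gon, circumradius r=2 (area = (32/2)·2.000²·sin(360°/32) = 12.49 mm²); the r=11.5 cylinder at (12, 9.5) contributes a regular 32-gon of circumradius 11.5 (area = (32/2)·11.500²·sin(360°/32) = 412.81 mm²); Subtracting the remaining from the first: starting from the r=6.5 cylinder (131.88 mm²), the r=4.5 cylinder at (5.5, -3.5) partially overlaps it — only the 26.57 mm² overlap (of its 63.21 mm²) is removed, clipping the outline; the r=2 cylinder at (3, 4) partially overlaps it — only the 11.39 mm² overlap (of its 12.49 mm²) is removed, clipping the outline; the r=11.5 cylinder at (12, 9.5) partially overlaps it — only the 5.76 mm² overlap (of its 412.81 mm²) is removed, clipping the outline — area = 88.17 mm²; (rotated 35° about Z; rotation is an isometry so areas/perimeters/island counts are preserved). At z = 2.1: the r=6.5 cylinder gives a regular 32-gon of circumradius 6.5 (constant along its height) (area = (32/2)·6.500²·sin(360°/32) = 131.88 mm²); the r=4.5 cylinder at (5.5, -3.5) contributes a regular 32-gon of circumradius 4.5 (area = (32/2)·4.500²·sin(360°/32) = 63.21 mm²); the r=2 cylinder at (3, 4) gives a regular 32-gon of circumradius 2 (constant along its height) (area = (32/2)·2.000²·sin(360°/32) = 12.49 mm²); the r=11.5 cylinder at (12, 9.5) gives a regular 32-gon of circumradius 11.5 (constant along its height) (area = (32/2)·11.500²·sin(360°/32) = 412.81 mm²); After the difference (first − rest): starting from the r=6.5 cylinder (131.88 mm²), the r=4.5 cylinder at (5.5, -3.5) partially overlaps it — only the 26.57 mm² overlap (of its 63.21 mm²) is removed, clipping the outline; the r=2 cylinder at (3, 4) partially overlaps it — only the 11.39 mm² overlap (of its 12.49 mm²) is removed, clipping the outline; the r=11.5 cylinder at (12, 9.5) partially overlaps it — only the 5.76 mm² overlap (of its 412.81 mm²) is removed, clipping the outline — area = 88.17 mm²; (rotated 35° about Z; rotation is an isometry so areas/perimeters/island counts are preserved). Checking containment: the cross-section at z = 2.1 is a subset of the cross-section at z = 0.6.

entirely on top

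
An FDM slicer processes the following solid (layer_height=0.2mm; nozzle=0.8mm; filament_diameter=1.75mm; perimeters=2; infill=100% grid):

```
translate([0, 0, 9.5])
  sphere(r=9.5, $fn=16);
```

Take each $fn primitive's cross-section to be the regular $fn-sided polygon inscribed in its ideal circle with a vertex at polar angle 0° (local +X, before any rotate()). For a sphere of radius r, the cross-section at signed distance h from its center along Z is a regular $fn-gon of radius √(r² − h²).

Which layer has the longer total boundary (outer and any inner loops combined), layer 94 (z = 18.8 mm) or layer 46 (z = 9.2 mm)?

Layer 94 (z = 18.8): the sphere: section is a regular 16-gon, circumradius = √(r²−h²) = √(9.5²−9.3²) = 1.939 (perimeter = 2·16·1.939·sin(180°/16) = 12.11 mm). So its perimeter = 12.11 mm. Layer 46 (z = 9.2): the r=9.5 sphere contributes a regular 16-gon of circumradius √(9.5²−0.3²) = 9.495 (perimeter = 2·16·9.495·sin(180°/16) = 59.28 mm). So its perimeter = 59.28 mm. Layer 46 is larger (59.28 vs 12.11 mm).

layer 46 (z = 9.2 mm)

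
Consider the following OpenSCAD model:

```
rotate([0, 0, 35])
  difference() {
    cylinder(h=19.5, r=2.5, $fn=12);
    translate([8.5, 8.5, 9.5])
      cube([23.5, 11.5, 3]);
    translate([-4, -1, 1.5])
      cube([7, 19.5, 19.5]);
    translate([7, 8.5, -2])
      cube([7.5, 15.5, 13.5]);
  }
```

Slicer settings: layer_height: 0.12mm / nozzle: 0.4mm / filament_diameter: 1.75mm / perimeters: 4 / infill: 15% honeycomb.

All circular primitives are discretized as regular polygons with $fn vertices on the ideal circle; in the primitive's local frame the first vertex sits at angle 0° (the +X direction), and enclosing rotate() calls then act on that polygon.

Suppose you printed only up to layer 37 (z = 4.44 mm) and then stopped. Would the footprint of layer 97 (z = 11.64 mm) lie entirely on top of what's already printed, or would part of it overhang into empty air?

entirely on top

Compare the two slices. At z = 4.44: the r=2.5 cylinder contributes a regular 12-gon of circumradius 2.5 (area = (12/2)·2.500²·sin(360°/12) = 18.75 mm²); the cube at (8.5, 8.5) does not reach this height (z outside [9.5, 12.5]); the cube at (-4, -1) (footprint 7×19.5) is included at this height (area 136.50 mm²); the 7.5×15.5 cube at (7, 8.5) contributes its full rectangle (area 116.25 mm²); Taking the first minus the rest: starting from the r=2.5 cylinder (18.75 mm²), the 7×19.5 cube at (-4, -1) partially overlaps it — only the 14.11 mm² overlap (of its 136.50 mm²) is removed, clipping the outline; the 7.5×15.5 cube at (7, 8.5) misses the remaining region (no effect) — area = 4.64 mm²; (rotated 35° about Z; rotation is an isometry so areas/perimeters/island counts are preserved). At z = 11.64: the r=2.5 cylinder contributes a regular 12-gon of circumradius 2.5 (area = (12/2)·2.500²·sin(360°/12) = 18.75 mm²); the cube at (8.5, 8.5) is present — its section is the full 23.5×11.5 rectangle (area 270.25 mm²); the cube at (-4, -1) (footprint 7×19.5) is included at this height (area 136.50 mm²); the cube at (7, 8.5) does not reach this height (z outside [-2, 11.5]); After the difference (first − rest): starting from the r=2.5 cylinder (18.75 mm²), the 23.5×11.5 cube at (8.5, 8.5) misses the remaining region (no effect); the 7×19.5 cube at (-4, -1) partially overlaps it — only the 14.11 mm² overlap (of its 136.50 mm²) is removed, clipping the outline — area = 4.64 mm²; (rotated 35° about Z; rotation is an isometry so areas/perimeters/island counts are preserved). Checking containment: the cross-section at z = 11.64 is a subset of the cross-section at z = 4.44.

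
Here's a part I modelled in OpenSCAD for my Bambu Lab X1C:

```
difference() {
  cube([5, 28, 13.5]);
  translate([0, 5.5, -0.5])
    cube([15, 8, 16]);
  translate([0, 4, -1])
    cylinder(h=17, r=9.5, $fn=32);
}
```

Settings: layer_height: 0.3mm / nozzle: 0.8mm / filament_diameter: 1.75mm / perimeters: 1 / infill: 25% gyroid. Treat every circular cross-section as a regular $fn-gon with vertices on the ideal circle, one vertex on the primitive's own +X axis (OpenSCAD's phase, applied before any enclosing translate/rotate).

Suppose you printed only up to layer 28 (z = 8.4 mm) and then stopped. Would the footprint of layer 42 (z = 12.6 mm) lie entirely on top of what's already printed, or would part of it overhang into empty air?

entirely on top

Compare the two slices. At z = 8.4: the cube is present — its section is the full 5×28 rectangle (area 140.00 mm²); the cube at (0, 5.5) (footprint 15×8) is included at this height (area 120.00 mm²); the cylinder at (0, 4): section is a regular 32-gon, circumradius r=9.5 (area = (32/2)·9.500²·sin(360°/32) = 281.71 mm²); Taking the first minus the rest: starting from the 5×28 cube (140.00 mm²), the 15×8 cube at (0, 5.5) partially overlaps it — only the 40.00 mm² overlap (of its 120.00 mm²) is removed, clipping the outline; the r=9.5 cylinder at (0, 4) partially overlaps it — only the 27.50 mm² overlap (of its 281.71 mm²) is removed, clipping the outline — area = 72.50 mm². At z = 12.6: the cube is present — its section is the full 5×28 rectangle (area 140.00 mm²); the 15×8 cube at (0, 5.5) contributes its full rectangle (area 120.00 mm²); the r=9.5 cylinder at (0, 4) contributes a regular 32-gon of circumradius 9.5 (area = (32/2)·9.500²·sin(360°/32) = 281.71 mm²); Subtracting the remaining from the first: starting from the 5×28 cube (140.00 mm²), the 15×8 cube at (0, 5.5) partially overlaps it — only the 40.00 mm² overlap (of its 120.00 mm²) is removed, clipping the outline; the r=9.5 cylinder at (0, 4) partially overlaps it — only the 27.50 mm² overlap (of its 281.71 mm²) is removed, clipping the outline — area = 72.50 mm². Checking containment: the cross-section at z = 12.6 is a subset of the cross-section at z = 8.4.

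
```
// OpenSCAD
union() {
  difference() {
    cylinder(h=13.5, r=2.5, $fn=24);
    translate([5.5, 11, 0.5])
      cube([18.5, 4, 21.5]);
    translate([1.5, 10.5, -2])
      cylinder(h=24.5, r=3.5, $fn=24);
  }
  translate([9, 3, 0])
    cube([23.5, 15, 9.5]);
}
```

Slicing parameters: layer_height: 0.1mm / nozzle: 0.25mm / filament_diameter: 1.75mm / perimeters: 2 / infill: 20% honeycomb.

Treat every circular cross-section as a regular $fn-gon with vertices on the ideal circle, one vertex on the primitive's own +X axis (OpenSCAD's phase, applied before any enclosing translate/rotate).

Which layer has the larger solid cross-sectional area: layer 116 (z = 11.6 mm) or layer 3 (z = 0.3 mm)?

layer 3 (z = 0.3 mm)

Layer 116 (z = 11.6): the r=2.5 cylinder gives a regular 24-gon of circumradius 2.5 (constant along its height) (area = (24/2)·2.500²·sin(360°/24) = 19.41 mm²); the 18.5×4 cube at (5.5, 11) contributes its full rectangle (area 74.00 mm²); the cylinder at (1.5, 10.5): section is a regular 24-gon, circumradius r=3.5 (area = (24/2)·3.500²·sin(360°/24) = 38.05 mm²); Subtracting the remaining from the first: starting from the r=2.5 cylinder (19.41 mm²), the 18.5×4 cube at (5.5, 11) misses the remaining region (no effect); the r=3.5 cylinder at (1.5, 10.5) misses the remaining region (no effect) — area = 19.41 mm²; the cube at (9, 3) is absent (z outside [0, 9.5]); Merging all regions: only that combined region is present, so the union is just that shape — area = 19.41 mm². So its area = 19.41 mm². Layer 3 (z = 0.3): the cylinder: section is a regular 24-gon, circumradius r=2.5 (area = (24/2)·2.500²·sin(360°/24) = 19.41 mm²); the cube at (5.5, 11) is absent (z outside [0.5, 22]); the r=3.5 cylinder at (1.5, 10.5) contributes a regular 24-gon of circumradius 3.5 (area = (24/2)·3.500²·sin(360°/24) = 38.05 mm²); Subtracting the remaining from the first: starting from the r=2.5 cylinder (19.41 mm²), the r=3.5 cylinder at (1.5, 10.5) misses the remaining region (no effect) — area = 19.41 mm²; the 23.5×15 cube at (9, 3) contributes its full rectangle (area 352.50 mm²); Merging all regions: the 2 present regions are separate (no shared area or edge), so areas and boundary lengths simply add and each stays a separate island — area = 371.91 mm². So its area = 371.91 mm². Layer 3 is larger (371.91 vs 19.41 mm²).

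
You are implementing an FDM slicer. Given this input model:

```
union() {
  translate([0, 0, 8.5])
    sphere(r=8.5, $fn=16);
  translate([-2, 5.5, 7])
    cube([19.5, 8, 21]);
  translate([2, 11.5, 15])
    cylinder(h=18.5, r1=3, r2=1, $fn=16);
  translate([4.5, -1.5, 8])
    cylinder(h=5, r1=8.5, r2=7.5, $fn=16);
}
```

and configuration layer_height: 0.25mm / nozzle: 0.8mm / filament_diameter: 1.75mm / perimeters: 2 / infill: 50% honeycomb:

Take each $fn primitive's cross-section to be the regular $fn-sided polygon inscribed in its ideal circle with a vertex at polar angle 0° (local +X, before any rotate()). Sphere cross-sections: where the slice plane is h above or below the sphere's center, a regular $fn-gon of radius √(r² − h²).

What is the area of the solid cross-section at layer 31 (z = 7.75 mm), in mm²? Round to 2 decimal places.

357.43 mm²

At z = 7.75 mm: the r=8.5 sphere slices to a regular 16-gon of circumradius 8.467 (√(r²−h²) with h=0.75 from center) (area = (16/2)·8.467²·sin(360°/16) = 219.47 mm²); the 19.5×8 cube at (-2, 5.5) contributes its full rectangle (area 156.00 mm²); the cone at (2, 11.5) is absent (z outside [15, 33.5]); the cone at (4.5, -1.5) is not intersected at this z (z outside [8, 13]); Taking the union: the regions partially overlap — summed areas 375.47 mm² minus the doubly-counted overlap 18.04 mm² gives 357.43 mm² — area = 357.43 mm². Overall, the cross-section is a single solid region. Net area = 357.43 mm².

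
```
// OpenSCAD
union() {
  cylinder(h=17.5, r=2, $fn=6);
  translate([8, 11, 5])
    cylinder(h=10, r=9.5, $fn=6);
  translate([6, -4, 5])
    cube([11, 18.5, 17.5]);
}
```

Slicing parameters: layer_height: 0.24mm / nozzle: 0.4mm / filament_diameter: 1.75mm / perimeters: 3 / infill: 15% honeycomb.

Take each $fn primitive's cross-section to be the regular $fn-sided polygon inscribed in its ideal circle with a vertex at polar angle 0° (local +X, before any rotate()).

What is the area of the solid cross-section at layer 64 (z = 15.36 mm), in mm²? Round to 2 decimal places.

At z = 15.36 mm: the cylinder: section is a regular 6-gon, circumradius r=2 (area = (6/2)·2.000²·sin(360°/6) = 10.39 mm²); the cylinder at (8, 11) is not intersected at this z (z outside [5, 15]); the cube at (6, -4) is present — its section is the full 11×18.5 rectangle (area 203.50 mm²); Combining (union): the 2 present regions are separate (no shared area or edge), so areas and boundary lengths simply add and each stays a separate island — area = 213.89 mm². Overall, the cross-section has 2 separate islands. Net area = 213.89 mm².

213.89 mm²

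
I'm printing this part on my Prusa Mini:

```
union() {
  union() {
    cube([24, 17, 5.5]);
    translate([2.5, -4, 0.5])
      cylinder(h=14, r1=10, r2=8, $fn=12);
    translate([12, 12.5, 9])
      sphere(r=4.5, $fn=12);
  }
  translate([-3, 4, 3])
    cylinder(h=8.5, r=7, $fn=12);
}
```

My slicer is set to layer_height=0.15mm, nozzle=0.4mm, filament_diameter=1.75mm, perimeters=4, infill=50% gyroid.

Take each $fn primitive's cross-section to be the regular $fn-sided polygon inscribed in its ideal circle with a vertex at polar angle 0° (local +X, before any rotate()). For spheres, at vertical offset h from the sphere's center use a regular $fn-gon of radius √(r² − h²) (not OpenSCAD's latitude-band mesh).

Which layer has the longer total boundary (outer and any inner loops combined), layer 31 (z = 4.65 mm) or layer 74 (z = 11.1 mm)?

Layer 31 (z = 4.65): the cube is present — its section is the full 24×17 rectangle (perimeter 82.00 mm); the cone at (2.5, -4): at t=0.296 of its height the radius interpolates to r₁+(r₂−r₁)t = 9.407, giving a regular 12-gon of that circumradius (perimeter = 2·12·9.407·sin(180°/12) = 58.43 mm); the r=4.5 sphere at (12, 12.5) slices to a regular 12-gon of circumradius 1.152 (√(r²−h²) with h=4.35 from center) (perimeter = 2·12·1.152·sin(180°/12) = 7.16 mm); Combining (union): the regions partially overlap (shared area 47.55 mm²), so the edge portions inside another operand are dropped and the merged outline is re-measured after clipping — boundary = 111.81 mm; the r=7 cylinder at (-3, 4) gives a regular 12-gon of circumradius 7 (constant along its height) (perimeter = 2·12·7.000·sin(180°/12) = 43.48 mm); Merging all regions: the regions partially overlap (shared area 67.97 mm²), so the edge portions inside another operand are dropped and the merged outline is re-measured after clipping — boundary = 117.64 mm. So its perimeter = 117.64 mm. Layer 74 (z = 11.1): the cube does not reach this height (z outside [0, 5.5]); the cone at (2.5, -4) (r1=10→r2=8) has section circumradius 8.486 here — a regular 12-gon (perimeter = 2·12·8.486·sin(180°/12) = 52.71 mm); the r=4.5 sphere at (12, 12.5) slices to a regular 12-gon of circumradius 3.980 (√(r²−h²) with h=2.1 from center) (perimeter = 2·12·3.980·sin(180°/12) = 24.72 mm); Combining (union): the 2 present regions are separate (no shared area or edge), so areas and boundary lengths simply add and each stays a separate island — boundary = 77.43 mm; the cylinder at (-3, 4): section is a regular 12-gon, circumradius r=7 (perimeter = 2·12·7.000·sin(180°/12) = 43.48 mm); Merging all regions: the regions partially overlap (shared area 43.41 mm²), so the edge portions inside another operand are dropped and the merged outline is re-measured after clipping — boundary = 94.36 mm. So its perimeter = 94.36 mm. Layer 31 is larger (117.64 vs 94.36 mm).

layer 31 (z = 4.65 mm)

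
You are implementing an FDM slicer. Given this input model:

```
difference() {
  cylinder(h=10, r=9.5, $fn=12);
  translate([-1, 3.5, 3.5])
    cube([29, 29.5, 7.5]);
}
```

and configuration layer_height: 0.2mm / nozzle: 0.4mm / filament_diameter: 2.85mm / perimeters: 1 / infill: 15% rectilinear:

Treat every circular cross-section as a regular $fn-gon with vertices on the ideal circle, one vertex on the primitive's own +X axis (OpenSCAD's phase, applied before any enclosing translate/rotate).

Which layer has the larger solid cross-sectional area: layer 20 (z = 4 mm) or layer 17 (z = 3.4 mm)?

layer 17 (z = 3.4 mm)

Layer 20 (z = 4): the r=9.5 cylinder gives a regular 12-gon of circumradius 9.5 (constant along its height) (area = (12/2)·9.500²·sin(360°/12) = 270.75 mm²); the cube at (-1, 3.5) is present — its section is the full 29×29.5 rectangle (area 855.50 mm²); After the difference (first − rest): starting from the r=9.5 cylinder (270.75 mm²), the 29×29.5 cube at (-1, 3.5) partially overlaps it — only the 41.94 mm² overlap (of its 855.50 mm²) is removed, clipping the outline — area = 228.81 mm². So its area = 228.81 mm². Layer 17 (z = 3.4): the cylinder: section is a regular 12-gon, circumradius r=9.5 (area = (12/2)·9.500²·sin(360°/12) = 270.75 mm²); the cube at (-1, 3.5) is not intersected at this z (z outside [3.5, 11]); Taking the first minus the rest: none of the subtracted shapes is present at this height, so the r=9.5 cylinder is unchanged — area = 270.75 mm². So its area = 270.75 mm². Layer 17 is larger (270.75 vs 228.81 mm²).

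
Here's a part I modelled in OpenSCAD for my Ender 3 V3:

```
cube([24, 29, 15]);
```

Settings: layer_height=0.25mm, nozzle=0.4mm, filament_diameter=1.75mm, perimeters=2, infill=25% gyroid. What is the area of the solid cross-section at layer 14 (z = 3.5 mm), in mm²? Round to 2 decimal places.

At z = 3.5 mm: the cube is present — its section is the full 24×29 rectangle (area 696.00 mm²). Overall, the cross-section is a single solid region. Net area = 696.00 mm².

696.00 mm²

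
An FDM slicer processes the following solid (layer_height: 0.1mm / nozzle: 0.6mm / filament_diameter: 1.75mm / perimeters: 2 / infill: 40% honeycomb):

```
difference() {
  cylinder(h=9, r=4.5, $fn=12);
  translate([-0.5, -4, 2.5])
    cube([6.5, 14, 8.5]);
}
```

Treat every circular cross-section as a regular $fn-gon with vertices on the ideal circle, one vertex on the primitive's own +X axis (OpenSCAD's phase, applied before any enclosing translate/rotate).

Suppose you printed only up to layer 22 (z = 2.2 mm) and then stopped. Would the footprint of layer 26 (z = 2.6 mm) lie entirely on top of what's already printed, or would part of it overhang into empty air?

entirely on top

Compare the two slices. At z = 2.2: the r=4.5 cylinder contributes a regular 12-gon of circumradius 4.5 (area = (12/2)·4.500²·sin(360°/12) = 60.75 mm²); the cube at (-0.5, -4) is absent (z outside [2.5, 11]); Subtracting the remaining from the first: none of the subtracted shapes is present at this height, so the r=4.5 cylinder is unchanged — area = 60.75 mm². At z = 2.6: the r=4.5 cylinder contributes a regular 12-gon of circumradius 4.5 (area = (12/2)·4.500²·sin(360°/12) = 60.75 mm²); the cube at (-0.5, -4) is present — its section is the full 6.5×14 rectangle (area 91.00 mm²); Taking the first minus the rest: starting from the r=4.5 cylinder (60.75 mm²), the 6.5×14 cube at (-0.5, -4) partially overlaps it — only the 34.12 mm² overlap (of its 91.00 mm²) is removed, clipping the outline — area = 26.62 mm². Checking containment: the cross-section at z = 2.6 is a subset of the cross-section at z = 2.2.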